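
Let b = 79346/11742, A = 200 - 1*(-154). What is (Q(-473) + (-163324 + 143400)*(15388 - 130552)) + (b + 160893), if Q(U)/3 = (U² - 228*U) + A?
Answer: 13477962036583/5871 ≈ 2.2957e+9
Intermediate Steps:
A = 354 (A = 200 + 154 = 354)
b = 39673/5871 (b = 79346*(1/11742) = 39673/5871 ≈ 6.7575)
Q(U) = 1062 - 684*U + 3*U² (Q(U) = 3*((U² - 228*U) + 354) = 3*(354 + U² - 228*U) = 1062 - 684*U + 3*U²)
(Q(-473) + (-163324 + 143400)*(15388 - 130552)) + (b + 160893) = ((1062 - 684*(-473) + 3*(-473)²) + (-163324 + 143400)*(15388 - 130552)) + (39673/5871 + 160893) = ((1062 + 323532 + 3*223729) - 19924*(-115164)) + 944642476/5871 = ((1062 + 323532 + 671187) + 2294527536) + 944642476/5871 = (995781 + 2294527536) + 944642476/5871 = 2295523317 + 944642476/5871 = 13477962036583/5871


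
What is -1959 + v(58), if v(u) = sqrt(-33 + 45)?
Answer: -1959 + 2*sqrt(3) ≈ -1955.5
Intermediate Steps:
v(u) = 2*sqrt(3) (v(u) = sqrt(12) = 2*sqrt(3))
-1959 + v(58) = -1959 + 2*sqrt(3)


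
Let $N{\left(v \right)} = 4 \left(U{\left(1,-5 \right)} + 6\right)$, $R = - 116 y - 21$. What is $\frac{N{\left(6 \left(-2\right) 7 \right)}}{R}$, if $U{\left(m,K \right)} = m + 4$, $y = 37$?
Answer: $- \frac{44}{4313} \approx -0.010202$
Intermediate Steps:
$U{\left(m,K \right)} = 4 + m$
$R = -4313$ ($R = \left(-116\right) 37 - 21 = -4292 - 21 = -4313$)
$N{\left(v \right)} = 44$ ($N{\left(v \right)} = 4 \left(\left(4 + 1\right) + 6\right) = 4 \left(5 + 6\right) = 4 \cdot 11 = 44$)
$\frac{N{\left(6 \left(-2\right) 7 \right)}}{R} = \frac{44}{-4313} = 44 \left(- \frac{1}{4313}\right) = - \frac{44}{4313}$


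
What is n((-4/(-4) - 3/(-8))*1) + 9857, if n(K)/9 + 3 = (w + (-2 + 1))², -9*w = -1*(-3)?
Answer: 9846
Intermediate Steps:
w = -⅓ (w = -(-1)*(-3)/9 = -⅑*3 = -⅓ ≈ -0.33333)
n(K) = -11 (n(K) = -27 + 9*(-⅓ + (-2 + 1))² = -27 + 9*(-⅓ - 1)² = -27 + 9*(-4/3)² = -27 + 9*(16/9) = -27 + 16 = -11)
n((-4/(-4) - 3/(-8))*1) + 9857 = -11 + 9857 = 9846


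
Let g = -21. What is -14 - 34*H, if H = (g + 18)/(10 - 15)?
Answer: -172/5 ≈ -34.400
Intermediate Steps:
H = ⅗ (H = (-21 + 18)/(10 - 15) = -3/(-5) = -3*(-⅕) = ⅗ ≈ 0.60000)
-14 - 34*H = -14 - 34*⅗ = -14 - 102/5 = -172/5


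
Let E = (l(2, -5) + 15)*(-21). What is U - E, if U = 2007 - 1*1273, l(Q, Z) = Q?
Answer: 1091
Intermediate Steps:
U = 734 (U = 2007 - 1273 = 734)
E = -357 (E = (2 + 15)*(-21) = 17*(-21) = -357)
U - E = 734 - 1*(-357) = 734 + 357 = 1091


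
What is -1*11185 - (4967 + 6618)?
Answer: -22770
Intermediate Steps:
-1*11185 - (4967 + 6618) = -11185 - 1*11585 = -11185 - 11585 = -22770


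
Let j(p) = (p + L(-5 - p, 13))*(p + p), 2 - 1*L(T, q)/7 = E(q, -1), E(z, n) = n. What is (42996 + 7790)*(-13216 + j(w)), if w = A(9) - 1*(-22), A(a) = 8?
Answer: -515782616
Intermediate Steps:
L(T, q) = 21 (L(T, q) = 14 - 7*(-1) = 14 + 7 = 21)
w = 30 (w = 8 - 1*(-22) = 8 + 22 = 30)
j(p) = 2*p*(21 + p) (j(p) = (p + 21)*(p + p) = (21 + p)*(2*p) = 2*p*(21 + p))
(42996 + 7790)*(-13216 + j(w)) = (42996 + 7790)*(-13216 + 2*30*(21 + 30)) = 50786*(-13216 + 2*30*51) = 50786*(-13216 + 3060) = 50786*(-10156) = -515782616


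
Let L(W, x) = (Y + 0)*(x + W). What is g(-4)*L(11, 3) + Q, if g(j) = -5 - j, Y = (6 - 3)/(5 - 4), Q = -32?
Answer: -74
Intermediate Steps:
Y = 3 (Y = 3/1 = 3*1 = 3)
L(W, x) = 3*W + 3*x (L(W, x) = (3 + 0)*(x + W) = 3*(W + x) = 3*W + 3*x)
g(-4)*L(11, 3) + Q = (-5 - 1*(-4))*(3*11 + 3*3) - 32 = (-5 + 4)*(33 + 9) - 32 = -1*42 - 32 = -42 - 32 = -74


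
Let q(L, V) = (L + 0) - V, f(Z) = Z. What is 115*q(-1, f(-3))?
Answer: 230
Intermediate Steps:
q(L, V) = L - V
115*q(-1, f(-3)) = 115*(-1 - 1*(-3)) = 115*(-1 + 3) = 115*2 = 230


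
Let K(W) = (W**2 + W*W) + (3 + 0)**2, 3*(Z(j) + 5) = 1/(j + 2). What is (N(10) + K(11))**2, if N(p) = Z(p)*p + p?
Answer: 14462809/324 ≈ 44638.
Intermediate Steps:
Z(j) = -5 + 1/(3*(2 + j)) (Z(j) = -5 + 1/(3*(j + 2)) = -5 + 1/(3*(2 + j)))
N(p) = p + p*(-29 - 15*p)/(3*(2 + p)) (N(p) = ((-29 - 15*p)/(3*(2 + p)))*p + p = p*(-29 - 15*p)/(3*(2 + p)) + p = p + p*(-29 - 15*p)/(3*(2 + p)))
K(W) = 9 + 2*W**2 (K(W) = (W**2 + W**2) + 3**2 = 2*W**2 + 9 = 9 + 2*W**2)
(N(10) + K(11))**2 = ((1/3)*10*(-23 - 12*10)/(2 + 10) + (9 + 2*11**2))**2 = ((1/3)*10*(-23 - 120)/12 + (9 + 2*121))**2 = ((1/3)*10*(1/12)*(-143) + (9 + 242))**2 = (-715/18 + 251)**2 = (3803/18)**2 = 14462809/324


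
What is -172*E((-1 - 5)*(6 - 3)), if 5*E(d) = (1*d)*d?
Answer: -55728/5 ≈ -11146.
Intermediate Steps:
E(d) = d²/5 (E(d) = ((1*d)*d)/5 = (d*d)/5 = d²/5)
-172*E((-1 - 5)*(6 - 3)) = -172*((-1 - 5)*(6 - 3))²/5 = -172*(-6*3)²/5 = -172*(-18)²/5 = -172*324/5 = -55728/5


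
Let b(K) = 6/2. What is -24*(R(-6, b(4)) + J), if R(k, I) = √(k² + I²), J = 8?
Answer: -192 - 72*√5 ≈ -353.00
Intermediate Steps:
b(K) = 3 (b(K) = 6*(½) = 3)
R(k, I) = √(I² + k²)
-24*(R(-6, b(4)) + J) = -24*(√(3² + (-6)²) + 8) = -24*(√(9 + 36) + 8) = -24*(√45 + 8) = -24*(3*√5 + 8) = -24*(8 + 3*√5) = -192 - 72*√5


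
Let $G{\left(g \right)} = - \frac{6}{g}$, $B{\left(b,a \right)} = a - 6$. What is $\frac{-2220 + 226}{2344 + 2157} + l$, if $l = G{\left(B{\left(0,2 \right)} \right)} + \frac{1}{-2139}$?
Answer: $\frac{20343583}{19255278} \approx 1.0565$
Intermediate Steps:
$B{\left(b,a \right)} = -6 + a$ ($B{\left(b,a \right)} = a - 6 = -6 + a$)
$l = \frac{6415}{4278}$ ($l = - \frac{6}{-6 + 2} + \frac{1}{-2139} = - \frac{6}{-4} - \frac{1}{2139} = \left(-6\right) \left(- \frac{1}{4}\right) - \frac{1}{2139} = \frac{3}{2} - \frac{1}{2139} = \frac{6415}{4278} \approx 1.4995$)
$\frac{-2220 + 226}{2344 + 2157} + l = \frac{-2220 + 226}{2344 + 2157} + \frac{6415}{4278} = - \frac{1994}{4501} + \frac{6415}{4278} = \frac{20343583}{19255278}$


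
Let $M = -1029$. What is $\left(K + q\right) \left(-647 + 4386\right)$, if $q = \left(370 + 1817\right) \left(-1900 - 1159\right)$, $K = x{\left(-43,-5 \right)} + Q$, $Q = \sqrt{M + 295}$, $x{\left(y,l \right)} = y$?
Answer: $-25014194164 + 3739 i \sqrt{734} \approx -2.5014 \cdot 10^{10} + 1.013 \cdot 10^{5} i$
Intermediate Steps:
$Q = i \sqrt{734}$ ($Q = \sqrt{-1029 + 295} = \sqrt{-734} = i \sqrt{734} \approx 27.092 i$)
$K = -43 + i \sqrt{734} \approx -43.0 + 27.092 i$
$q = -6690033$ ($q = 2187 \left(-3059\right) = -6690033$)
$\left(K + q\right) \left(-647 + 4386\right) = \left(\left(-43 + i \sqrt{734}\right) - 6690033\right) \left(-647 + 4386\right) = \left(-6690076 + i \sqrt{734}\right) 3739 = -25014194164 + 3739 i \sqrt{734}$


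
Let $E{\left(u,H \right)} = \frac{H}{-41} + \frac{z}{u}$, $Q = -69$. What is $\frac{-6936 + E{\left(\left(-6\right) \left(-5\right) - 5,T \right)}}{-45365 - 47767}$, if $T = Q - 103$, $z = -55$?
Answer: $\frac{1421471}{19092060} \approx 0.074453$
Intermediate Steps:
$T = -172$ ($T = -69 - 103 = -172$)
$E{\left(u,H \right)} = - \frac{55}{u} - \frac{H}{41}$ ($E{\left(u,H \right)} = \frac{H}{-41} - \frac{55}{u} = H \left(- \frac{1}{41}\right) - \frac{55}{u} = - \frac{H}{41} - \frac{55}{u} = - \frac{55}{u} - \frac{H}{41}$)
$\frac{-6936 + E{\left(\left(-6\right) \left(-5\right) - 5,T \right)}}{-45365 - 47767} = \frac{-6936 - \left(- \frac{172}{41} + \frac{55}{\left(-6\right) \left(-5\right) - 5}\right)}{-45365 - 47767} = \frac{-6936 + \left(- \frac{55}{30 - 5} + \frac{172}{41}\right)}{-93132} = \left(-6936 + \left(- \frac{55}{25} + \frac{172}{41}\right)\right) \left(- \frac{1}{93132}\right) = \left(-6936 + \left(\left(-55\right) \frac{1}{25} + \frac{172}{41}\right)\right) \left(- \frac{1}{93132}\right) = \left(-6936 + \left(- \frac{11}{5} + \frac{172}{41}\right)\right) \left(- \frac{1}{93132}\right) = \left(-6936 + \frac{409}{205}\right) \left(- \frac{1}{93132}\right) = \left(- \frac{1421471}{205}\right) \left(- \frac{1}{93132}\right) = \frac{1421471}{19092060}$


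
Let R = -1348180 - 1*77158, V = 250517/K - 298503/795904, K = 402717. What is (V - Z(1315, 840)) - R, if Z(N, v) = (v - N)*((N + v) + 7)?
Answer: 786017412611682101/320524071168 ≈ 2.4523e+6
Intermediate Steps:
V = 79175249717/320524071168 (V = 250517/402717 - 298503/795904 = 79175249717/320524071168 ≈ 0.24702)
Z(N, v) = (v - N)*(7 + N + v)
R = -1425338 (R = -1348180 - 77158 = -1425338)
(V - Z(1315, 840)) - R = (79175249717/320524071168 - (840² - 1*1315² - 7*1315 + 7*840)) - 1*(-1425338) = (79175249717/320524071168 - (705600 - 1*1729225 - 9205 + 5880)) + 1425338 = (79175249717/320524071168 - (705600 - 1729225 - 9205 + 5880)) + 1425338 = (79175249717/320524071168 - 1*(-1026950)) + 1425338 = (79175249717/320524071168 + 1026950) + 1425338 = 329162274061227317/320524071168 + 1425338 = 786017412611682101/320524071168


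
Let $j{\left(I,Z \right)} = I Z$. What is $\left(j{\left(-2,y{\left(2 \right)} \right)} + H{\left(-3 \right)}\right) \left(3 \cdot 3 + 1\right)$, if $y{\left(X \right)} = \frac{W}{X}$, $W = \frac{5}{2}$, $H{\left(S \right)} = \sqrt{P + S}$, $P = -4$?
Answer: $-25 + 10 i \sqrt{7} \approx -25.0 + 26.458 i$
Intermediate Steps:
$H{\left(S \right)} = \sqrt{-4 + S}$
$W = \frac{5}{2}$ ($W = 5 \cdot \frac{1}{2} = \frac{5}{2} \approx 2.5$)
$y{\left(X \right)} = \frac{5}{2 X}$
$\left(j{\left(-2,y{\left(2 \right)} \right)} + H{\left(-3 \right)}\right) \left(3 \cdot 3 + 1\right) = \left(- 2 \frac{5}{2 \cdot 2} + \sqrt{-4 - 3}\right) \left(3 \cdot 3 + 1\right) = \left(- 2 \cdot \frac{5}{2} \cdot \frac{1}{2} + \sqrt{-7}\right) \left(9 + 1\right) = \left(\left(-2\right) \frac{5}{4} + i \sqrt{7}\right) 10 = \left(- \frac{5}{2} + i \sqrt{7}\right) 10 = -25 + 10 i \sqrt{7}$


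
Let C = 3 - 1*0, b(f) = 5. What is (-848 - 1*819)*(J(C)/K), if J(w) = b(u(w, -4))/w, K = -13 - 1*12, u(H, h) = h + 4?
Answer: 1667/15 ≈ 111.13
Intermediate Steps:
u(H, h) = 4 + h
K = -25 (K = -13 - 12 = -25)
C = 3 (C = 3 + 0 = 3)
J(w) = 5/w
(-848 - 1*819)*(J(C)/K) = (-848 - 1*819)*((5/3)/(-25)) = (-848 - 819)*((5*(⅓))*(-1/25)) = -8335*(-1)/(3*25) = -1667*(-1/15) = 1667/15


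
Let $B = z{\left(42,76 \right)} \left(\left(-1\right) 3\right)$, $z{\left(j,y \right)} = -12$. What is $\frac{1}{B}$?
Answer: $\frac{1}{36} \approx 0.027778$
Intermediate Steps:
$B = 36$ ($B = - 12 \left(\left(-1\right) 3\right) = \left(-12\right) \left(-3\right) = 36$)
$\frac{1}{B} = \frac{1}{36}$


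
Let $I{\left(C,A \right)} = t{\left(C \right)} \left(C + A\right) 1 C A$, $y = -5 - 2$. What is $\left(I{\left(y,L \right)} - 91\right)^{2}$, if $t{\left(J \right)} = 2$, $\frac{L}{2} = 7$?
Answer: $2140369$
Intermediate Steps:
$y = -7$
$L = 14$ ($L = 2 \cdot 7 = 14$)
$I{\left(C,A \right)} = 2 A C \left(A + C\right)$ ($I{\left(C,A \right)} = 2 \left(C + A\right) 1 C A = 2 \left(A + C\right) 1 C A = 2 \left(A + C\right) C A = 2 C \left(A + C\right) A = 2 A C \left(A + C\right)$)
$\left(I{\left(y,L \right)} - 91\right)^{2} = \left(2 \cdot 14 \left(-7\right) \left(14 - 7\right) - 91\right)^{2} = \left(2 \cdot 14 \left(-7\right) 7 - 91\right)^{2} = \left(-1372 - 91\right)^{2} = \left(-1463\right)^{2} = 2140369$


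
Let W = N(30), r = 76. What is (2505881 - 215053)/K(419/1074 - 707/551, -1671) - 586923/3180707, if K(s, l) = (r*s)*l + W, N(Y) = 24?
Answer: 18739192814530963/936426811028195 ≈ 20.011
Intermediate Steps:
W = 24
K(s, l) = 24 + 76*l*s (K(s, l) = (76*s)*l + 24 = 76*l*s + 24 = 24 + 76*l*s)
(2505881 - 215053)/K(419/1074 - 707/551, -1671) - 586923/3180707 = (2505881 - 215053)/(24 + 76*(-1671)*(419/1074 - 707/551)) - 586923/3180707 = 2290828/(24 + 76*(-1671)*(419*(1/1074) - 707*1/551)) - 586923*1/3180707 = 2290828/(24 + 76*(-1671)*(419/1074 - 707/551)) - 586923/3180707 = 2290828/(24 + 76*(-1671)*(-528449/591774)) - 586923/3180707 = 2290828/(24 + 588692186/5191) - 586923/3180707 = 2290828/(588816770/5191) - 586923/3180707 = 2290828*(5191/588816770) - 586923/3180707 = 5945844074/294408385 - 586923/3180707 = 18739192814530963/936426811028195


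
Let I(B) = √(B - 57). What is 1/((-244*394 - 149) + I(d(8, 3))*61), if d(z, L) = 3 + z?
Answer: -96285/9270972391 - 61*I*√46/9270972391 ≈ -1.0386e-5 - 4.4626e-8*I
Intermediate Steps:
I(B) = √(-57 + B)
1/((-244*394 - 149) + I(d(8, 3))*61) = 1/((-244*394 - 149) + √(-57 + (3 + 8))*61) = 1/((-96136 - 149) + √(-57 + 11)*61) = 1/(-96285 + √(-46)*61) = 1/(-96285 + (I*√46)*61) = 1/(-96285 + 61*I*√46)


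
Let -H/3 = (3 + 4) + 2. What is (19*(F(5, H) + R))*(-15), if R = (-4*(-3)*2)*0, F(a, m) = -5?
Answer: 1425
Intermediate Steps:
H = -27 (H = -3*((3 + 4) + 2) = -3*(7 + 2) = -3*9 = -27)
R = 0 (R = (12*2)*0 = 24*0 = 0)
(19*(F(5, H) + R))*(-15) = (19*(-5 + 0))*(-15) = (19*(-5))*(-15) = -95*(-15) = 1425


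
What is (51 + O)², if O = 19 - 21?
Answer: 2401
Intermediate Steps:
O = -2
(51 + O)² = (51 - 2)² = 49² = 2401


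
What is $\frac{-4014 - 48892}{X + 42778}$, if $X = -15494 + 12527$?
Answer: $- \frac{52906}{39811} \approx -1.3289$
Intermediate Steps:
$X = -2967$
$\frac{-4014 - 48892}{X + 42778} = \frac{-4014 - 48892}{-2967 + 42778} = - \frac{52906}{39811}$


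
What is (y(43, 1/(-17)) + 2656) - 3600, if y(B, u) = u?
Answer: -16049/17 ≈ -944.06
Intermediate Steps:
(y(43, 1/(-17)) + 2656) - 3600 = (1/(-17) + 2656) - 3600 = (-1/17 + 2656) - 3600 = 45151/17 - 3600 = -16049/17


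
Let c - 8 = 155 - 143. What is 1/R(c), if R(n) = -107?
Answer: -1/107 ≈ -0.0093458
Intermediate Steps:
c = 20 (c = 8 + (155 - 143) = 8 + 12 = 20)
1/R(c) = 1/(-107) = -1/107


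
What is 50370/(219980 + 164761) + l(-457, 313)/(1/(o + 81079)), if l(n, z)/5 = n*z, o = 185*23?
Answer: -7827081576100300/128247 ≈ -6.1031e+10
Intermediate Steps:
o = 4255
l(n, z) = 5*n*z (l(n, z) = 5*(n*z) = 5*n*z)
50370/(219980 + 164761) + l(-457, 313)/(1/(o + 81079)) = 50370/(219980 + 164761) + (5*(-457)*313)/(1/(4255 + 81079)) = 50370/384741 - 715205/(1/85334) = 50370*(1/384741) - 715205/1/85334 = 16790/128247 - 715205*85334 = 16790/128247 - 61031303470 = -7827081576100300/128247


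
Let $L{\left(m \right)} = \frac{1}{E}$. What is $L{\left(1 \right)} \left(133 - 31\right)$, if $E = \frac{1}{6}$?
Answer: $612$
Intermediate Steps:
$E = \frac{1}{6} \approx 0.16667$
$L{\left(m \right)} = 6$ ($L{\left(m \right)} = \frac{1}{\frac{1}{6}} = 6$)
$L{\left(1 \right)} \left(133 - 31\right) = 6 \left(133 - 31\right) = 6 \cdot 102 = 612$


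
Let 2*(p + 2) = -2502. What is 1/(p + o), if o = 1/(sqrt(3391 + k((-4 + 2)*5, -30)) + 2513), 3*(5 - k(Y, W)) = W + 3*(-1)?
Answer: -7908635273/9909516848281 + sqrt(3407)/9909516848281 ≈ -0.00079808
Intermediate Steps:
p = -1253 (p = -2 + (1/2)*(-2502) = -2 - 1251 = -1253)
k(Y, W) = 6 - W/3 (k(Y, W) = 5 - (W + 3*(-1))/3 = 5 - (W - 3)/3 = 5 - (-3 + W)/3 = 5 + (1 - W/3) = 6 - W/3)
o = 1/(2513 + sqrt(3407)) (o = 1/(sqrt(3391 + (6 - 1/3*(-30))) + 2513) = 1/(sqrt(3391 + (6 + 10)) + 2513) = 1/(sqrt(3391 + 16) + 2513) = 1/(sqrt(3407) + 2513) = 1/(2513 + sqrt(3407)) ≈ 0.00038890)
1/(p + o) = 1/(-1253 + (2513/6311762 - sqrt(3407)/6311762)) = 1/(-7908635273/6311762 - sqrt(3407)/6311762)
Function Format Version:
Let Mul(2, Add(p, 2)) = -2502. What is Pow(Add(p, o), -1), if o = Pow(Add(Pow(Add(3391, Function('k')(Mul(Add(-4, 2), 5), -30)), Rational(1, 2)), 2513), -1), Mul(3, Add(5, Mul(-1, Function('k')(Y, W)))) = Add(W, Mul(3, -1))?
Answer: Add(Rational(-7908635273, 9909516848281), Mul(Rational(1, 9909516848281), Pow(3407, Rational(1, 2)))) ≈ -0.00079808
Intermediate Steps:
p = -1253 (p = Add(-2, Mul(Rational(1, 2), -2502)) = Add(-2, -1251) = -1253)
Function('k')(Y, W) = Add(6, Mul(Rational(-1, 3), W)) (Function('k')(Y, W) = Add(5, Mul(Rational(-1, 3), Add(W, Mul(3, -1)))) = Add(5, Mul(Rational(-1, 3), Add(W, -3))) = Add(5, Mul(Rational(-1, 3), Add(-3, W))) = Add(5, Add(1, Mul(Rational(-1, 3), W))) = Add(6, Mul(Rational(-1, 3), W)))
o = Pow(Add(2513, Pow(3407, Rational(1, 2))), -1) (o = Pow(Add(Pow(Add(3391, Add(6, Mul(Rational(-1, 3), -30))), Rational(1, 2)), 2513), -1) = Pow(Add(Pow(Add(3391, Add(6, 10)), Rational(1, 2)), 2513), -1) = Pow(Add(Pow(Add(3391, 16), Rational(1, 2)), 2513), -1) = Pow(Add(Pow(3407, Rational(1, 2)), 2513), -1) = Pow(Add(2513, Pow(3407, Rational(1, 2))), -1) ≈ 0.00038890)
Pow(Add(p, o), -1) = Pow(Add(-1253, Add(Rational(2513, 6311762), Mul(Rational(-1, 6311762), Pow(3407, Rational(1, 2))))), -1) = Pow(Add(Rational(-7908635273, 6311762), Mul(Rational(-1, 6311762), Pow(3407, Rational(1, 2)))), -1)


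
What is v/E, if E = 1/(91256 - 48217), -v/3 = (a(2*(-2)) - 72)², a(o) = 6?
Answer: -562433652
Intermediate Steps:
v = -13068 (v = -3*(6 - 72)² = -3*(-66)² = -3*4356 = -13068)
E = 1/43039 ≈ 2.3235e-5
v/E = -13068/1/43039 = -13068*43039 = -562433652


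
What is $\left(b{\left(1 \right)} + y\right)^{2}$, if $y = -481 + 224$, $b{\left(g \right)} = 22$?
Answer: $55225$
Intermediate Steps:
$y = -257$
$\left(b{\left(1 \right)} + y\right)^{2} = \left(22 - 257\right)^{2} = \left(-235\right)^{2} = 55225$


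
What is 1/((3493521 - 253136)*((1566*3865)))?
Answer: 1/19612721847150 ≈ 5.0987e-14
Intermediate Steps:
1/((3493521 - 253136)*((1566*3865))) = 1/(3240385*6052590) = (1/3240385)*(1/6052590) = 1/19612721847150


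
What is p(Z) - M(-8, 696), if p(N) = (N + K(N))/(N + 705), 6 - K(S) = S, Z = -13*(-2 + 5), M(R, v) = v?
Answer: -77255/111 ≈ -695.99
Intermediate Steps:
Z = -39 (Z = -13*3 = -39)
K(S) = 6 - S
p(N) = 6/(705 + N) (p(N) = (N + (6 - N))/(N + 705) = 6/(705 + N))
p(Z) - M(-8, 696) = 6/(705 - 39) - 1*696 = 6/666 - 696 = 6*(1/666) - 696 = 1/111 - 696 = -77255/111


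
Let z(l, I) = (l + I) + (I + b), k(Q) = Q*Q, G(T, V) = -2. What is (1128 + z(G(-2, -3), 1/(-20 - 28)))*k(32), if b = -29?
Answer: 3369856/3 ≈ 1.1233e+6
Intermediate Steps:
k(Q) = Q²
z(l, I) = -29 + l + 2*I (z(l, I) = (l + I) + (I - 29) = (I + l) + (-29 + I) = -29 + l + 2*I)
(1128 + z(G(-2, -3), 1/(-20 - 28)))*k(32) = (1128 + (-29 - 2 + 2/(-20 - 28)))*32² = (1128 + (-29 - 2 + 2/(-48)))*1024 = (1128 + (-29 - 2 + 2*(-1/48)))*1024 = (1128 + (-29 - 2 - 1/24))*1024 = (1128 - 745/24)*1024 = (26327/24)*1024 = 3369856/3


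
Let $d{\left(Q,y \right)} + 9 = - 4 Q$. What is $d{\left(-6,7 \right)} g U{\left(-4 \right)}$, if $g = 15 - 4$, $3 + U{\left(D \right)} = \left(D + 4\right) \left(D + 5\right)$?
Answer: $-495$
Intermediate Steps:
$d{\left(Q,y \right)} = -9 - 4 Q$
$U{\left(D \right)} = -3 + \left(4 + D\right) \left(5 + D\right)$ ($U{\left(D \right)} = -3 + \left(D + 4\right) \left(D + 5\right) = -3 + \left(4 + D\right) \left(5 + D\right)$)
$g = 11$ ($g = 15 - 4 = 11$)
$d{\left(-6,7 \right)} g U{\left(-4 \right)} = \left(-9 - -24\right) 11 \left(17 + \left(-4\right)^{2} + 9 \left(-4\right)\right) = \left(-9 + 24\right) 11 \left(17 + 16 - 36\right) = 15 \cdot 11 \left(-3\right) = 165 \left(-3\right) = -495$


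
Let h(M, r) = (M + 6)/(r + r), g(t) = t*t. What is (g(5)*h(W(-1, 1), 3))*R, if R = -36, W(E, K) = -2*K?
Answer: -600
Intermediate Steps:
g(t) = t²
h(M, r) = (6 + M)/(2*r) (h(M, r) = (6 + M)/((2*r)) = (6 + M)*(1/(2*r)) = (6 + M)/(2*r))
(g(5)*h(W(-1, 1), 3))*R = (5²*((½)*(6 - 2*1)/3))*(-36) = (25*((½)*(⅓)*(6 - 2)))*(-36) = (25*((½)*(⅓)*4))*(-36) = (25*(⅔))*(-36) = (50/3)*(-36) = -600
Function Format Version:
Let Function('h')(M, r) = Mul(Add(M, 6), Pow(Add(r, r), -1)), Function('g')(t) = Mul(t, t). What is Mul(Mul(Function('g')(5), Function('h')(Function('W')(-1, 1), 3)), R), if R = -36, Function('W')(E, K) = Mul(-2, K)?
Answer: -600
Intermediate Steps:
Function('g')(t) = Pow(t, 2)
Function('h')(M, r) = Mul(Rational(1, 2), Pow(r, -1), Add(6, M)) (Function('h')(M, r) = Mul(Add(6, M), Pow(Mul(2, r), -1)) = Mul(Add(6, M), Mul(Rational(1, 2), Pow(r, -1))) = Mul(Rational(1, 2), Pow(r, -1), Add(6, M)))
Mul(Mul(Function('g')(5), Function('h')(Function('W')(-1, 1), 3)), R) = Mul(Mul(Pow(5, 2), Mul(Rational(1, 2), Pow(3, -1), Add(6, Mul(-2, 1)))), -36) = Mul(Mul(25, Mul(Rational(1, 2), Rational(1, 3), Add(6, -2))), -36) = Mul(Mul(25, Mul(Rational(1, 2), Rational(1, 3), 4)), -36) = Mul(Mul(25, Rational(2, 3)), -36) = Mul(Rational(50, 3), -36) = -600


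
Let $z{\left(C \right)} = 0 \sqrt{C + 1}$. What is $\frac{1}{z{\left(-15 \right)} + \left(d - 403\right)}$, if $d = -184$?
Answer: $- \frac{1}{587} \approx -0.0017036$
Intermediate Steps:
$z{\left(C \right)} = 0$ ($z{\left(C \right)} = 0 \sqrt{1 + C} = 0$)
$\frac{1}{z{\left(-15 \right)} + \left(d - 403\right)} = \frac{1}{0 - 587} = \frac{1}{-587} = - \frac{1}{587}$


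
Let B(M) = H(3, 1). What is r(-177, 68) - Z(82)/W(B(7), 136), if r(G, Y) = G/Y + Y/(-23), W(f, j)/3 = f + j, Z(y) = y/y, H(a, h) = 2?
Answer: -78289/14076 ≈ -5.5619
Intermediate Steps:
B(M) = 2
Z(y) = 1
W(f, j) = 3*f + 3*j (W(f, j) = 3*(f + j) = 3*f + 3*j)
r(G, Y) = -Y/23 + G/Y (r(G, Y) = G/Y + Y*(-1/23) = G/Y - Y/23 = -Y/23 + G/Y)
r(-177, 68) - Z(82)/W(B(7), 136) = (-1/23*68 - 177/68) - 1/(3*2 + 3*136) = (-68/23 - 177*1/68) - 1/(6 + 408) = (-68/23 - 177/68) - 1/414 = -8695/1564 - 1/414 = -78289/14076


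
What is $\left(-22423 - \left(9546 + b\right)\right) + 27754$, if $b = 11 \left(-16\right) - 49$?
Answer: $-3990$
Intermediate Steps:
$b = -225$ ($b = -176 - 49 = -225$)
$\left(-22423 - \left(9546 + b\right)\right) + 27754 = \left(-22423 - 9321\right) + 27754 = -31744 + 27754 = -3990$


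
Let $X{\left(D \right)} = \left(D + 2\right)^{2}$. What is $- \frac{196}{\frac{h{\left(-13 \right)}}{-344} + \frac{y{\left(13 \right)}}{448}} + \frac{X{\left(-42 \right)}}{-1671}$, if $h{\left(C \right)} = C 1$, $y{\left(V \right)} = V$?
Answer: $- \frac{2103775808}{716859} \approx -2934.7$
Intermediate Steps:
$X{\left(D \right)} = \left(2 + D\right)^{2}$
$h{\left(C \right)} = C$
$- \frac{196}{\frac{h{\left(-13 \right)}}{-344} + \frac{y{\left(13 \right)}}{448}} + \frac{X{\left(-42 \right)}}{-1671} = - \frac{196}{- \frac{13}{-344} + \frac{13}{448}} + \frac{\left(2 - 42\right)^{2}}{-1671} = - \frac{196}{\left(-13\right) \left(- \frac{1}{344}\right) + 13 \cdot \frac{1}{448}} + \left(-40\right)^{2} \left(- \frac{1}{1671}\right) = - \frac{196}{\frac{13}{344} + \frac{13}{448}} + 1600 \left(- \frac{1}{1671}\right) = - \frac{196}{\frac{1287}{19264}} - \frac{1600}{1671} = \left(-196\right) \frac{19264}{1287} - \frac{1600}{1671} = - \frac{3775744}{1287} - \frac{1600}{1671} = - \frac{2103775808}{716859}$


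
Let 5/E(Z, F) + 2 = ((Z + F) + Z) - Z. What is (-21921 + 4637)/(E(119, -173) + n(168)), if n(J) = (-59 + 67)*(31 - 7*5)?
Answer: 967904/1797 ≈ 538.62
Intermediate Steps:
E(Z, F) = 5/(-2 + F + Z) (E(Z, F) = 5/(-2 + (((Z + F) + Z) - Z)) = 5/(-2 + (((F + Z) + Z) - Z)) = 5/(-2 + ((F + 2*Z) - Z)) = 5/(-2 + (F + Z)) = 5/(-2 + F + Z))
n(J) = -32 (n(J) = 8*(31 - 35) = 8*(-4) = -32)
(-21921 + 4637)/(E(119, -173) + n(168)) = (-21921 + 4637)/(5/(-2 - 173 + 119) - 32) = -17284/(5/(-56) - 32) = -17284/(5*(-1/56) - 32) = -17284/(-5/56 - 32) = -17284/(-1797/56) = -17284*(-56/1797) = 967904/1797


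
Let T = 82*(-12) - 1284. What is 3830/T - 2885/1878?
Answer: -572330/177471 ≈ -3.2249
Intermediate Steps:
T = -2268 (T = -984 - 1284 = -2268)
3830/T - 2885/1878 = 3830/(-2268) - 2885/1878 = 3830*(-1/2268) - 2885*1/1878 = -1915/1134 - 2885/1878 = -572330/177471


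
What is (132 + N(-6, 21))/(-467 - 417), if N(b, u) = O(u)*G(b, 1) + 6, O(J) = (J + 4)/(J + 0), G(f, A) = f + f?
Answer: -433/3094 ≈ -0.13995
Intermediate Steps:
G(f, A) = 2*f
O(J) = (4 + J)/J
N(b, u) = 6 + 2*b*(4 + u)/u (N(b, u) = ((4 + u)/u)*(2*b) + 6 = 2*b*(4 + u)/u + 6 = 6 + 2*b*(4 + u)/u)
(132 + N(-6, 21))/(-467 - 417) = (132 + (6 + 2*(-6) + 8*(-6)/21))/(-467 - 417) = (132 + (6 - 12 + 8*(-6)*(1/21)))/(-884) = (132 + (6 - 12 - 16/7))*(-1/884) = (132 - 58/7)*(-1/884) = (866/7)*(-1/884) = -433/3094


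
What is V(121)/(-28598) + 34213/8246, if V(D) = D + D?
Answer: 488213921/117909554 ≈ 4.1406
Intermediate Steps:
V(D) = 2*D
V(121)/(-28598) + 34213/8246 = (2*121)/(-28598) + 34213/8246 = 242*(-1/28598) + 34213*(1/8246) = -121/14299 + 34213/8246 = 488213921/117909554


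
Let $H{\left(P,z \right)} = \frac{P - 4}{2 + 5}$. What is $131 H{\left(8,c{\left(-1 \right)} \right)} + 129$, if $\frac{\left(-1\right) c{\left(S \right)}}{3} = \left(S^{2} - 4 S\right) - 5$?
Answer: $\frac{1427}{7} \approx 203.86$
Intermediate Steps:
$c{\left(S \right)} = 15 - 3 S^{2} + 12 S$ ($c{\left(S \right)} = - 3 \left(\left(S^{2} - 4 S\right) - 5\right) = - 3 \left(-5 + S^{2} - 4 S\right) = 15 - 3 S^{2} + 12 S$)
$H{\left(P,z \right)} = - \frac{4}{7} + \frac{P}{7}$ ($H{\left(P,z \right)} = \frac{-4 + P}{7} = \left(-4 + P\right) \frac{1}{7} = - \frac{4}{7} + \frac{P}{7}$)
$131 H{\left(8,c{\left(-1 \right)} \right)} + 129 = 131 \left(- \frac{4}{7} + \frac{1}{7} \cdot 8\right) + 129 = 131 \left(- \frac{4}{7} + \frac{8}{7}\right) + 129 = 131 \cdot \frac{4}{7} + 129 = \frac{524}{7} + 129 = \frac{1427}{7}$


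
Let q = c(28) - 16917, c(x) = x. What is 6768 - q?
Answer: 23657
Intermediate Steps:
q = -16889 (q = 28 - 16917 = -16889)
6768 - q = 6768 - 1*(-16889) = 6768 + 16889 = 23657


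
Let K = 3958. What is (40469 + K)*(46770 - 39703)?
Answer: 313965609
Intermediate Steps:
(40469 + K)*(46770 - 39703) = (40469 + 3958)*(46770 - 39703) = 44427*7067 = 313965609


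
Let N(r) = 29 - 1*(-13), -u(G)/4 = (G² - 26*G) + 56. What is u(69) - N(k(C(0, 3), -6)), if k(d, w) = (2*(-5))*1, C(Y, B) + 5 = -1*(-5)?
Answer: -12134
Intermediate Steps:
C(Y, B) = 0 (C(Y, B) = -5 - 1*(-5) = -5 + 5 = 0)
u(G) = -224 - 4*G² + 104*G (u(G) = -4*((G² - 26*G) + 56) = -4*(56 + G² - 26*G) = -224 - 4*G² + 104*G)
k(d, w) = -10 (k(d, w) = -10*1 = -10)
N(r) = 42 (N(r) = 29 + 13 = 42)
u(69) - N(k(C(0, 3), -6)) = (-224 - 4*69² + 104*69) - 1*42 = (-224 - 4*4761 + 7176) - 42 = (-224 - 19044 + 7176) - 42 = -12092 - 42 = -12134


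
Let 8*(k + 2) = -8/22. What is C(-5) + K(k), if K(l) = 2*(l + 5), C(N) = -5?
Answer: 10/11 ≈ 0.90909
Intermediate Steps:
k = -45/22 (k = -2 + (-8/22)/8 = -2 + (-8*1/22)/8 = -2 + (⅛)*(-4/11) = -2 - 1/22 = -45/22 ≈ -2.0455)
K(l) = 10 + 2*l (K(l) = 2*(5 + l) = 10 + 2*l)
C(-5) + K(k) = -5 + (10 + 2*(-45/22)) = -5 + (10 - 45/11) = -5 + 65/11 = 10/11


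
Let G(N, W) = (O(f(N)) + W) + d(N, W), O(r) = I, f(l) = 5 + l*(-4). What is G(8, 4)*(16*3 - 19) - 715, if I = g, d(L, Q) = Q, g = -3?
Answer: -570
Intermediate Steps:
I = -3
f(l) = 5 - 4*l
O(r) = -3
G(N, W) = -3 + 2*W (G(N, W) = (-3 + W) + W = -3 + 2*W)
G(8, 4)*(16*3 - 19) - 715 = (-3 + 2*4)*(16*3 - 19) - 715 = (-3 + 8)*(48 - 19) - 715 = 5*29 - 715 = 145 - 715 = -570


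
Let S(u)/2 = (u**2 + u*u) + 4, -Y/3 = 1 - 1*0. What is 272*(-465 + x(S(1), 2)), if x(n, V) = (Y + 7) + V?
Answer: -124848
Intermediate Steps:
Y = -3 (Y = -3*(1 - 1*0) = -3*(1 + 0) = -3*1 = -3)
S(u) = 8 + 4*u**2 (S(u) = 2*((u**2 + u*u) + 4) = 2*((u**2 + u**2) + 4) = 2*(2*u**2 + 4) = 2*(4 + 2*u**2) = 8 + 4*u**2)
x(n, V) = 4 + V (x(n, V) = (-3 + 7) + V = 4 + V)
272*(-465 + x(S(1), 2)) = 272*(-465 + (4 + 2)) = 272*(-465 + 6) = 272*(-459) = -124848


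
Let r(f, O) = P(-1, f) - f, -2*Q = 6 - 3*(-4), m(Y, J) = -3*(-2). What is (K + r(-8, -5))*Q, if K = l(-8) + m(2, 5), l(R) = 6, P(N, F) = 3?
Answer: -207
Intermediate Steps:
m(Y, J) = 6
Q = -9 (Q = -(6 - 3*(-4))/2 = -(6 + 12)/2 = -½*18 = -9)
r(f, O) = 3 - f
K = 12 (K = 6 + 6 = 12)
(K + r(-8, -5))*Q = (12 + (3 - 1*(-8)))*(-9) = (12 + (3 + 8))*(-9) = (12 + 11)*(-9) = 23*(-9) = -207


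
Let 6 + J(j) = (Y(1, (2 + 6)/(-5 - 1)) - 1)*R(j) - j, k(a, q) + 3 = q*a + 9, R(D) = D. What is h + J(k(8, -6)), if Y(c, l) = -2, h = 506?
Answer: 668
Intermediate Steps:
k(a, q) = 6 + a*q (k(a, q) = -3 + (q*a + 9) = -3 + (a*q + 9) = -3 + (9 + a*q) = 6 + a*q)
J(j) = -6 - 4*j (J(j) = -6 + ((-2 - 1)*j - j) = -6 + (-3*j - j) = -6 - 4*j)
h + J(k(8, -6)) = 506 + (-6 - 4*(6 + 8*(-6))) = 506 + (-6 - 4*(6 - 48)) = 506 + (-6 - 4*(-42)) = 506 + (-6 + 168) = 506 + 162 = 668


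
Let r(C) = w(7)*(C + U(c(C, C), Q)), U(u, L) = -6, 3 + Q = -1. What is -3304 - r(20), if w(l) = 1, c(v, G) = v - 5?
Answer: -3318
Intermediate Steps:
c(v, G) = -5 + v
Q = -4 (Q = -3 - 1 = -4)
r(C) = -6 + C (r(C) = 1*(C - 6) = 1*(-6 + C) = -6 + C)
-3304 - r(20) = -3304 - (-6 + 20) = -3304 - 1*14 = -3304 - 14 = -3318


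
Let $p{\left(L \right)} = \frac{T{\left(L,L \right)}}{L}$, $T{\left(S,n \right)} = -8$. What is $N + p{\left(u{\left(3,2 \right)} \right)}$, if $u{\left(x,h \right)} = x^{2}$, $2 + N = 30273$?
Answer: $\frac{272431}{9} \approx 30270.0$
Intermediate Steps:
$N = 30271$ ($N = -2 + 30273 = 30271$)
$p{\left(L \right)} = - \frac{8}{L}$
$N + p{\left(u{\left(3,2 \right)} \right)} = 30271 - \frac{8}{3^{2}} = 30271 - \frac{8}{9} = \frac{272431}{9}$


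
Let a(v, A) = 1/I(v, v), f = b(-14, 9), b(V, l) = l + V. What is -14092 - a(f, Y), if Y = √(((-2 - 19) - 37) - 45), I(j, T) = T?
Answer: -70459/5 ≈ -14092.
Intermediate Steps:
b(V, l) = V + l
f = -5 (f = -14 + 9 = -5)
Y = I*√103 (Y = √((-21 - 37) - 45) = √(-58 - 45) = √(-103) = I*√103 ≈ 10.149*I)
a(v, A) = 1/v
-14092 - a(f, Y) = -14092 - 1/(-5) = -14092 - 1*(-⅕) = -14092 + ⅕ = -70459/5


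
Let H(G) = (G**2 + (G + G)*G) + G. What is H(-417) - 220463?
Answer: 300787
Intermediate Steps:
H(G) = G + 3*G**2 (H(G) = (G**2 + (2*G)*G) + G = (G**2 + 2*G**2) + G = 3*G**2 + G = G + 3*G**2)
H(-417) - 220463 = -417*(1 + 3*(-417)) - 220463 = -417*(1 - 1251) - 220463 = -417*(-1250) - 220463 = 521250 - 220463 = 300787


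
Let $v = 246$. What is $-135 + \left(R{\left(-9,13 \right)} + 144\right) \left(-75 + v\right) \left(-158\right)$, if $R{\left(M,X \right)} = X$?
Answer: $-4241961$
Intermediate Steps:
$-135 + \left(R{\left(-9,13 \right)} + 144\right) \left(-75 + v\right) \left(-158\right) = -135 + \left(13 + 144\right) \left(-75 + 246\right) \left(-158\right) = -135 + 157 \cdot 171 \left(-158\right) = -135 + 26847 \left(-158\right) = -135 - 4241826 = -4241961$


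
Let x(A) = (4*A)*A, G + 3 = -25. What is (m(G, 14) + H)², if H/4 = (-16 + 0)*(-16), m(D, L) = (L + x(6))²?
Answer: 675376144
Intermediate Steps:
G = -28 (G = -3 - 25 = -28)
x(A) = 4*A²
m(D, L) = (144 + L)² (m(D, L) = (L + 4*6²)² = (L + 4*36)² = (L + 144)² = (144 + L)²)
H = 1024 (H = 4*((-16 + 0)*(-16)) = 4*(-16*(-16)) = 4*256 = 1024)
(m(G, 14) + H)² = ((144 + 14)² + 1024)² = (158² + 1024)² = (24964 + 1024)² = 25988² = 675376144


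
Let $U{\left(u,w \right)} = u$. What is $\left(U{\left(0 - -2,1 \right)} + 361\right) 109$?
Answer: $39567$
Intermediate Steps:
$\left(U{\left(0 - -2,1 \right)} + 361\right) 109 = \left(\left(0 - -2\right) + 361\right) 109 = \left(\left(0 + 2\right) + 361\right) 109 = \left(2 + 361\right) 109 = 363 \cdot 109 = 39567$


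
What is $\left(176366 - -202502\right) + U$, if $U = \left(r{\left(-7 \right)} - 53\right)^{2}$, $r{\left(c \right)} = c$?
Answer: $382468$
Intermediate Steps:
$U = 3600$ ($U = \left(-7 - 53\right)^{2} = \left(-60\right)^{2} = 3600$)
$\left(176366 - -202502\right) + U = \left(176366 - -202502\right) + 3600 = \left(176366 + 202502\right) + 3600 = 378868 + 3600 = 382468$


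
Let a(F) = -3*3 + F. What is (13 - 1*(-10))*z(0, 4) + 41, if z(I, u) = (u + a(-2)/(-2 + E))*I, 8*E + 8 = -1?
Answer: 41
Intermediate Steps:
a(F) = -9 + F
E = -9/8 (E = -1 + (⅛)*(-1) = -1 - ⅛ = -9/8 ≈ -1.1250)
z(I, u) = I*(88/25 + u) (z(I, u) = (u + (-9 - 2)/(-2 - 9/8))*I = (u - 11/(-25/8))*I = (u - 11*(-8/25))*I = (u + 88/25)*I = (88/25 + u)*I = I*(88/25 + u))
(13 - 1*(-10))*z(0, 4) + 41 = (13 - 1*(-10))*((1/25)*0*(88 + 25*4)) + 41 = (13 + 10)*((1/25)*0*(88 + 100)) + 41 = 23*((1/25)*0*188) + 41 = 23*0 + 41 = 0 + 41 = 41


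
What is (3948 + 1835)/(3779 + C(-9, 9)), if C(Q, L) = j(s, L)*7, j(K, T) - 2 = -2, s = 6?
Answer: 5783/3779 ≈ 1.5303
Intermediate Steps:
j(K, T) = 0 (j(K, T) = 2 - 2 = 0)
C(Q, L) = 0 (C(Q, L) = 0*7 = 0)
(3948 + 1835)/(3779 + C(-9, 9)) = (3948 + 1835)/(3779 + 0) = 5783/3779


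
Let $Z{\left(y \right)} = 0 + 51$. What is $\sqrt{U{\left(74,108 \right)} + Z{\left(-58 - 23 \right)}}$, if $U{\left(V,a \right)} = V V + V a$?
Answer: $\sqrt{13519} \approx 116.27$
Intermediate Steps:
$Z{\left(y \right)} = 51$
$U{\left(V,a \right)} = V^{2} + V a$
$\sqrt{U{\left(74,108 \right)} + Z{\left(-58 - 23 \right)}} = \sqrt{74 \left(74 + 108\right) + 51} = \sqrt{74 \cdot 182 + 51} = \sqrt{13468 + 51} = \sqrt{13519}$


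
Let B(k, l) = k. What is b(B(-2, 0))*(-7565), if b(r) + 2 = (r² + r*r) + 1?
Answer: -52955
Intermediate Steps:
b(r) = -1 + 2*r² (b(r) = -2 + ((r² + r*r) + 1) = -2 + ((r² + r²) + 1) = -2 + (2*r² + 1) = -2 + (1 + 2*r²) = -1 + 2*r²)
b(B(-2, 0))*(-7565) = (-1 + 2*(-2)²)*(-7565) = (-1 + 2*4)*(-7565) = (-1 + 8)*(-7565) = 7*(-7565) = -52955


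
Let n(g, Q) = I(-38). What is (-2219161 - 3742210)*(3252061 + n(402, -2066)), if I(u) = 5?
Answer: -19386771942486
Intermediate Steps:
n(g, Q) = 5
(-2219161 - 3742210)*(3252061 + n(402, -2066)) = (-2219161 - 3742210)*(3252061 + 5) = -5961371*3252066 = -19386771942486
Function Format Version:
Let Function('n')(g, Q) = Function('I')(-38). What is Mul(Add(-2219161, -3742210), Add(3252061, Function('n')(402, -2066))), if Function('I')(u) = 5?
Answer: -19386771942486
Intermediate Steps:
Function('n')(g, Q) = 5
Mul(Add(-2219161, -3742210), Add(3252061, Function('n')(402, -2066))) = Mul(Add(-2219161, -3742210), Add(3252061, 5)) = Mul(-5961371, 3252066) = -19386771942486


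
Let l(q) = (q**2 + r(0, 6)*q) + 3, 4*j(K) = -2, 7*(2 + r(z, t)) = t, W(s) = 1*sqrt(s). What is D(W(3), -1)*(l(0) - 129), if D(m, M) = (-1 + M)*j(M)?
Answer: -126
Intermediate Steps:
W(s) = sqrt(s)
r(z, t) = -2 + t/7
j(K) = -1/2 (j(K) = (1/4)*(-2) = -1/2)
l(q) = 3 + q**2 - 8*q/7 (l(q) = (q**2 + (-2 + (1/7)*6)*q) + 3 = (q**2 + (-2 + 6/7)*q) + 3 = (q**2 - 8*q/7) + 3 = 3 + q**2 - 8*q/7)
D(m, M) = 1/2 - M/2 (D(m, M) = (-1 + M)*(-1/2) = 1/2 - M/2)
D(W(3), -1)*(l(0) - 129) = (1/2 - 1/2*(-1))*((3 + 0**2 - 8/7*0) - 129) = (1/2 + 1/2)*((3 + 0 + 0) - 129) = 1*(3 - 129) = 1*(-126) = -126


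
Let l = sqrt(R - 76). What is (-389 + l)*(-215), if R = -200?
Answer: 83635 - 430*I*sqrt(69) ≈ 83635.0 - 3571.8*I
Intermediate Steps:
l = 2*I*sqrt(69) (l = sqrt(-200 - 76) = sqrt(-276) = 2*I*sqrt(69) ≈ 16.613*I)
(-389 + l)*(-215) = (-389 + 2*I*sqrt(69))*(-215) = 83635 - 430*I*sqrt(69)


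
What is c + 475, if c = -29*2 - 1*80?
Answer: 337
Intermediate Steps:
c = -138 (c = -58 - 80 = -138)
c + 475 = -138 + 475 = 337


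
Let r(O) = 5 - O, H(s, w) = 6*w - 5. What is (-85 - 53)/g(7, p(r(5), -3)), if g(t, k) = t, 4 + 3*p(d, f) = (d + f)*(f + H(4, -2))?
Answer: -138/7 ≈ -19.714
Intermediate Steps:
H(s, w) = -5 + 6*w
p(d, f) = -4/3 + (-17 + f)*(d + f)/3 (p(d, f) = -4/3 + ((d + f)*(f + (-5 + 6*(-2))))/3 = -4/3 + ((d + f)*(f + (-5 - 12)))/3 = -4/3 + ((d + f)*(f - 17))/3 = -4/3 + ((d + f)*(-17 + f))/3 = -4/3 + ((-17 + f)*(d + f))/3 = -4/3 + (-17 + f)*(d + f)/3)
(-85 - 53)/g(7, p(r(5), -3)) = (-85 - 53)/7 = -138*⅐ = -138/7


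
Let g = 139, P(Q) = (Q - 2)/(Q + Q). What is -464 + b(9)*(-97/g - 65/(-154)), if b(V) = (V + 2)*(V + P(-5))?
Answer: -9602031/19460 ≈ -493.42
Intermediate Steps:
P(Q) = (-2 + Q)/(2*Q) (P(Q) = (-2 + Q)/((2*Q)) = (-2 + Q)*(1/(2*Q)) = (-2 + Q)/(2*Q))
b(V) = (2 + V)*(7/10 + V) (b(V) = (V + 2)*(V + (½)*(-2 - 5)/(-5)) = (2 + V)*(V + (½)*(-⅕)*(-7)) = (2 + V)*(V + 7/10) = (2 + V)*(7/10 + V))
-464 + b(9)*(-97/g - 65/(-154)) = -464 + (7/5 + 9² + (27/10)*9)*(-97/139 - 65/(-154)) = -464 + (7/5 + 81 + 243/10)*(-97*1/139 - 65*(-1/154)) = -464 + 1067*(-97/139 + 65/154)/10 = -464 + (1067/10)*(-5903/21406) = -464 - 572591/19460 = -9602031/19460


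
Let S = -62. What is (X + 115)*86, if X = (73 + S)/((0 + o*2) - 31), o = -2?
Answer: 345204/35 ≈ 9863.0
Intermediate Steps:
X = -11/35 (X = (73 - 62)/((0 - 2*2) - 31) = 11/((0 - 4) - 31) = 11/(-4 - 31) = 11/(-35) = 11*(-1/35) = -11/35 ≈ -0.31429)
(X + 115)*86 = (-11/35 + 115)*86 = (4014/35)*86 = 345204/35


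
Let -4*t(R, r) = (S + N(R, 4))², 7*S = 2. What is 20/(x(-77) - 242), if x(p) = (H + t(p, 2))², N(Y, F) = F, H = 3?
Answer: -24010/287479 ≈ -0.083519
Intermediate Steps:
S = 2/7 (S = (⅐)*2 = 2/7 ≈ 0.28571)
t(R, r) = -225/49 (t(R, r) = -(2/7 + 4)²/4 = -(30/7)²/4 = -¼*900/49 = -225/49)
x(p) = 6084/2401 (x(p) = (3 - 225/49)² = (-78/49)² = 6084/2401)
20/(x(-77) - 242) = 20/(6084/2401 - 242) = 20/(-574958/2401) = -2401/574958*20 = -24010/287479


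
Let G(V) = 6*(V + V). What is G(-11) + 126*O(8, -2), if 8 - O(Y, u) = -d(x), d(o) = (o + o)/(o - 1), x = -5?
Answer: 1086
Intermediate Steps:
d(o) = 2*o/(-1 + o) (d(o) = (2*o)/(-1 + o) = 2*o/(-1 + o))
O(Y, u) = 29/3 (O(Y, u) = 8 - (-1)*2*(-5)/(-1 - 5) = 8 - (-1)*2*(-5)/(-6) = 8 - (-1)*2*(-5)*(-⅙) = 8 - (-1)*5/3 = 8 - 1*(-5/3) = 8 + 5/3 = 29/3)
G(V) = 12*V (G(V) = 6*(2*V) = 12*V)
G(-11) + 126*O(8, -2) = 12*(-11) + 126*(29/3) = -132 + 1218 = 1086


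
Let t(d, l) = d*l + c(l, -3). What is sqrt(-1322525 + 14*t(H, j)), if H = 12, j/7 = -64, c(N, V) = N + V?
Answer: I*sqrt(1404103) ≈ 1184.9*I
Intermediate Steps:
j = -448 (j = 7*(-64) = -448)
t(d, l) = -3 + l + d*l (t(d, l) = d*l + (l - 3) = d*l + (-3 + l) = -3 + l + d*l)
sqrt(-1322525 + 14*t(H, j)) = sqrt(-1322525 + 14*(-3 - 448 + 12*(-448))) = sqrt(-1322525 + 14*(-3 - 448 - 5376)) = sqrt(-1322525 + 14*(-5827)) = sqrt(-1322525 - 81578) = sqrt(-1404103) = I*sqrt(1404103)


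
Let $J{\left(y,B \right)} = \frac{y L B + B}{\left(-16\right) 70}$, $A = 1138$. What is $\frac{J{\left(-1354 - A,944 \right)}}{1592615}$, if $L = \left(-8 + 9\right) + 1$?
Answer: $\frac{293997}{111483050} \approx 0.0026371$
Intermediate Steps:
$L = 2$ ($L = 1 + 1 = 2$)
$J{\left(y,B \right)} = - \frac{B}{1120} - \frac{B y}{560}$ ($J{\left(y,B \right)} = \frac{y 2 B + B}{\left(-16\right) 70} = \frac{2 B y + B}{-1120} = \left(B + 2 B y\right) \left(- \frac{1}{1120}\right) = - \frac{B}{1120} - \frac{B y}{560}$)
$\frac{J{\left(-1354 - A,944 \right)}}{1592615} = \frac{\left(- \frac{1}{1120}\right) 944 \left(1 + 2 \left(-1354 - 1138\right)\right)}{1592615} = \left(- \frac{1}{1120}\right) 944 \left(1 + 2 \left(-1354 - 1138\right)\right) \frac{1}{1592615} = \left(- \frac{1}{1120}\right) 944 \left(1 + 2 \left(-2492\right)\right) \frac{1}{1592615} = \left(- \frac{1}{1120}\right) 944 \left(1 - 4984\right) \frac{1}{1592615} = \left(- \frac{1}{1120}\right) 944 \left(-4983\right) \frac{1}{1592615} = \frac{293997}{70} \cdot \frac{1}{1592615} = \frac{293997}{111483050}$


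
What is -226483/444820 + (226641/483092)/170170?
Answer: -8095026335215/15898981874776 ≈ -0.50915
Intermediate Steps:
-226483/444820 + (226641/483092)/170170 = -226483*1/444820 + (226641*(1/483092))*(1/170170) = -226483/444820 + (226641/483092)*(1/170170) = -226483/444820 + 226641/82207765640 = -8095026335215/15898981874776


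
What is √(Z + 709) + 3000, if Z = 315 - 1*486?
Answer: 3000 + √538 ≈ 3023.2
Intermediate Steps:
Z = -171 (Z = 315 - 486 = -171)
√(Z + 709) + 3000 = √(-171 + 709) + 3000 = √538 + 3000 = 3000 + √538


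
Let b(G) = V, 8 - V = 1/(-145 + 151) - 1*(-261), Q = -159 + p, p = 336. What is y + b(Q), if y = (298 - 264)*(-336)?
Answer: -70063/6 ≈ -11677.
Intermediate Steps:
Q = 177 (Q = -159 + 336 = 177)
V = -1519/6 (V = 8 - (1/(-145 + 151) - 1*(-261)) = 8 - (1/6 + 261) = 8 - (⅙ + 261) = 8 - 1*1567/6 = 8 - 1567/6 = -1519/6 ≈ -253.17)
b(G) = -1519/6
y = -11424 (y = 34*(-336) = -11424)
y + b(Q) = -11424 - 1519/6 = -70063/6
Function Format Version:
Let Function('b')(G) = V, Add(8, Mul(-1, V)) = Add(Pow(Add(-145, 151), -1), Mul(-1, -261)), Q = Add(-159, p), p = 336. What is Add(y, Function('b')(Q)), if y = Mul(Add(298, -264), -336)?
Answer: Rational(-70063, 6) ≈ -11677.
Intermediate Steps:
Q = 177 (Q = Add(-159, 336) = 177)
V = Rational(-1519, 6) (V = Add(8, Mul(-1, Add(Pow(Add(-145, 151), -1), Mul(-1, -261)))) = Add(8, Mul(-1, Add(Pow(6, -1), 261))) = Add(8, Mul(-1, Add(Rational(1, 6), 261))) = Add(8, Mul(-1, Rational(1567, 6))) = Add(8, Rational(-1567, 6)) = Rational(-1519, 6) ≈ -253.17)
Function('b')(G) = Rational(-1519, 6)
y = -11424 (y = Mul(34, -336) = -11424)
Add(y, Function('b')(Q)) = Add(-11424, Rational(-1519, 6)) = Rational(-70063, 6)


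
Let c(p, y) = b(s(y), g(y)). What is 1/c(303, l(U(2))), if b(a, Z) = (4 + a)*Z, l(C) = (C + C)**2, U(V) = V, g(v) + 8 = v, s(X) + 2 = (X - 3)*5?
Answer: 1/536 ≈ 0.0018657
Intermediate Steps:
s(X) = -17 + 5*X (s(X) = -2 + (X - 3)*5 = -2 + (-3 + X)*5 = -2 + (-15 + 5*X) = -17 + 5*X)
g(v) = -8 + v
l(C) = 4*C**2 (l(C) = (2*C)**2 = 4*C**2)
b(a, Z) = Z*(4 + a)
c(p, y) = (-13 + 5*y)*(-8 + y) (c(p, y) = (-8 + y)*(4 + (-17 + 5*y)) = (-8 + y)*(-13 + 5*y) = (-13 + 5*y)*(-8 + y))
1/c(303, l(U(2))) = 1/((-13 + 5*(4*2**2))*(-8 + 4*2**2)) = 1/((-13 + 5*(4*4))*(-8 + 4*4)) = 1/((-13 + 5*16)*(-8 + 16)) = 1/((-13 + 80)*8) = 1/(67*8) = 1/536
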